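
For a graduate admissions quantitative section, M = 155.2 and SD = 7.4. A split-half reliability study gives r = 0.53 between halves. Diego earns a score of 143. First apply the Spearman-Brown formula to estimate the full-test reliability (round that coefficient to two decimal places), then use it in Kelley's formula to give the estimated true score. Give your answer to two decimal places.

Spearman-Brown: ρ = 2r/(1 + r) = 2(0.53)/(1 + 0.53) = 1.060/1.53 = 0.6928 → 0.69
T̂ = ρX + (1 − ρ)μ
  = 0.69 × 143 + 0.31 × 155.2
  = 98.67 + 48.112
  = 146.782
  ≈ 146.78

146.78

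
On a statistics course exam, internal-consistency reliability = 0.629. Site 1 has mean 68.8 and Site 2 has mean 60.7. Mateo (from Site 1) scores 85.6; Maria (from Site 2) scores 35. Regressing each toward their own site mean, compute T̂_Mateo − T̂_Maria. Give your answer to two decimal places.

T̂_Mateo = 0.629(85.6) + 0.371(68.8) = 79.3672
T̂_Maria = 0.629(35) + 0.371(60.7) = 44.5347
Difference = 79.3672 − 44.5347 = 34.8325

34.83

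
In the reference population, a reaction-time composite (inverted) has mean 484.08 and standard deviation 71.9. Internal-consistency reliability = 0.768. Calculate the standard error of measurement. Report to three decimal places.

34.632

SEM = SD · √(1 − ρ) = 71.9 × √0.232 = 71.9 × 0.4817 = 34.6316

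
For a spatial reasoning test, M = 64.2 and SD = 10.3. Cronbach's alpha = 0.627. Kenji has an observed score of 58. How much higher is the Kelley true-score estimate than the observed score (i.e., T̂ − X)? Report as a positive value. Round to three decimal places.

2.313

Regress the observed score toward the mean by the unreliability: T̂ = 0.627·58 + 0.373·64.2 = 36.366 + 23.9466 = 60.31260.
T̂ − X = 60.3126 − 58 = 2.3126 → 2.313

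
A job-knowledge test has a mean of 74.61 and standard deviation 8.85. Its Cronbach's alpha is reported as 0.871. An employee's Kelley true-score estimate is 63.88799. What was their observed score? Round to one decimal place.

62.3

T̂ = ρX + (1 − ρ)μ  ⇒  X = (T̂ − (1 − ρ)μ) / ρ
X = (63.88799 − 0.129 × 74.61) / 0.871 = (63.88799 − 9.62469) / 0.871 = 54.26330 / 0.871 = 62.300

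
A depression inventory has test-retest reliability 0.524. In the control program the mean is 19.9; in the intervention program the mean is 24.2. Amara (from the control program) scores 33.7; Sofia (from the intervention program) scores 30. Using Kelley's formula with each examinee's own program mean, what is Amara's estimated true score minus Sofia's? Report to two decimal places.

T̂_Amara = 0.524(33.7) + 0.476(19.9) = 27.1312
T̂_Sofia = 0.524(30) + 0.476(24.2) = 27.2392
Difference = 27.1312 − 27.2392 = -0.1080

-0.11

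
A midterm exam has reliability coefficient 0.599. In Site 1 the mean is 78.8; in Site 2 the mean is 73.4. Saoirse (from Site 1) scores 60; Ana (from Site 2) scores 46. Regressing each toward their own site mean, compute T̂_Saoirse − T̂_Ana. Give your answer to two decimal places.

T̂_Saoirse = 0.599(60) + 0.401(78.8) = 67.5388
T̂_Ana = 0.599(46) + 0.401(73.4) = 56.9874
Difference = 67.5388 − 56.9874 = 10.5514

10.55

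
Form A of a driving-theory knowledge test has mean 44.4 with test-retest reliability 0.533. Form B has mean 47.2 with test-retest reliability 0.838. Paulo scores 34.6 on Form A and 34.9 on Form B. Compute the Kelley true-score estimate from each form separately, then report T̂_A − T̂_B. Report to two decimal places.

T̂_A = 0.533(34.6) + 0.467(44.4) = 39.1766
T̂_B = 0.838(34.9) + 0.162(47.2) = 36.8926
T̂_A − T̂_B = 2.2840

2.28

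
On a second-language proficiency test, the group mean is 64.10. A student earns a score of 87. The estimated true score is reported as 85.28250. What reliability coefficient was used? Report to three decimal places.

T̂ = ρX + (1 − ρ)μ  ⇒  T̂ − μ = ρ(X − μ)
ρ = (T̂ − μ)/(X − μ) = (85.28250 − 64.10) / (87 − 64.10) = 21.18250 / 22.90 = 0.92500

0.925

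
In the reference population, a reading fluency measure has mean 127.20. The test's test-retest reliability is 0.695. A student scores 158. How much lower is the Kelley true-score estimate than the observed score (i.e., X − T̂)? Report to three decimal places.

9.394

Weight the observed score by reliability and the mean by (1 − reliability): T̂ = 0.695·158 + 0.305·127.20 = 109.810 + 38.79600 = 148.60600.
X − T̂ = 158 − 148.6060 = 9.3940 → 9.394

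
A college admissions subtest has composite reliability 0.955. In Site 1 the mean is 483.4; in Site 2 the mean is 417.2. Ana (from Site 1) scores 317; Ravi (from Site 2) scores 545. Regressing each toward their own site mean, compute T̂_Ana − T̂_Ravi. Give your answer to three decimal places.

-214.761

T̂_Ana = 0.955(317) + 0.045(483.4) = 324.48800
T̂_Ravi = 0.955(545) + 0.045(417.2) = 539.24900
Difference = 324.48800 − 539.24900 = -214.76100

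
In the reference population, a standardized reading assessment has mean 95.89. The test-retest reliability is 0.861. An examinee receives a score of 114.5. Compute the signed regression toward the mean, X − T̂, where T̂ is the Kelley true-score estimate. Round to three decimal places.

Regress the observed score toward the mean by the unreliability: T̂ = 0.861·114.5 + 0.139·95.89 = 98.5845 + 13.32871 = 111.91321.
X − T̂ = 114.5 − 111.9132 = 2.5868 → 2.587

2.587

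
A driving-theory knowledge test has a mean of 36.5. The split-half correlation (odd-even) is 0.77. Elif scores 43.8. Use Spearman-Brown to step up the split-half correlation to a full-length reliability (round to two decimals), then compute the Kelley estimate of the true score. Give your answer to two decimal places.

42.85

Spearman-Brown: ρ = 2r/(1 + r) = 2(0.77)/(1 + 0.77) = 1.540/1.77 = 0.8701 → 0.87
Regress the observed score toward the mean by the unreliability: T̂ = 0.87·43.8 + 0.13·36.5 = 38.106 + 4.745 = 42.851.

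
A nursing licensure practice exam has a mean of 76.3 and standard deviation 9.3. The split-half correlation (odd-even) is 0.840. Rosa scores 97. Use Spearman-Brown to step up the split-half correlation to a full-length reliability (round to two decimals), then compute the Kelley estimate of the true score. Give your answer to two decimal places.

Spearman-Brown: ρ = 2r/(1 + r) = 2(0.840)/(1 + 0.840) = 1.6800/1.840 = 0.9130 → 0.91
T̂ = ρX + (1 − ρ)μ
  = 0.91 × 97 + 0.09 × 76.3
  = 88.27 + 6.867
  = 95.137
  ≈ 95.14

95.14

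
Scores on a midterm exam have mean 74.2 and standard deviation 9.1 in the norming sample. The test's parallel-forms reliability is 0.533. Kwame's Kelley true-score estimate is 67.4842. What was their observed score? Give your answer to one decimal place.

61.6

T̂ = ρX + (1 − ρ)μ  ⇒  X = (T̂ − (1 − ρ)μ) / ρ
X = (67.4842 − 0.467 × 74.2) / 0.533 = (67.4842 − 34.6514) / 0.533 = 32.8328 / 0.533 = 61.600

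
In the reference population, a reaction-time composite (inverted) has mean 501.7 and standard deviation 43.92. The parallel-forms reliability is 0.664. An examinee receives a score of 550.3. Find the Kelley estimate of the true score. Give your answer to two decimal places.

T̂ = 0.664(550.3) + 0.336(501.7) = 365.3992 + 168.5712 = 533.970 → 533.97

533.97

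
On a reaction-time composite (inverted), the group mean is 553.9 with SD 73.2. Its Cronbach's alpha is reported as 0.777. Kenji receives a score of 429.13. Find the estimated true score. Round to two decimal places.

456.95

T̂ = 0.777(429.13) + 0.223(553.9) = 333.43401 + 123.5197 = 456.954 → 456.95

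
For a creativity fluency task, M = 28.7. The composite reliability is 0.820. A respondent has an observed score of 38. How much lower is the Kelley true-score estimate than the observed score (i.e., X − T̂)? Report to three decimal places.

T̂ = ρX + (1 − ρ)μ
  = 0.820 × 38 + 0.180 × 28.7
  = 31.160 + 5.1660
  = 36.32600
  ≈ 36.3260
X − T̂ = 38 − 36.3260 = 1.6740 → 1.674

1.674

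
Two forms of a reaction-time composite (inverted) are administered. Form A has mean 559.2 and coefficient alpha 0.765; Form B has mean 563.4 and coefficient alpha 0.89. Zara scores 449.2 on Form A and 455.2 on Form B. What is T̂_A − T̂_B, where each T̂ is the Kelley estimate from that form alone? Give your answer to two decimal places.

7.95

T̂_A = 0.765(449.2) + 0.235(559.2) = 475.0500
T̂_B = 0.89(455.2) + 0.11(563.4) = 467.1020
T̂_A − T̂_B = 7.9480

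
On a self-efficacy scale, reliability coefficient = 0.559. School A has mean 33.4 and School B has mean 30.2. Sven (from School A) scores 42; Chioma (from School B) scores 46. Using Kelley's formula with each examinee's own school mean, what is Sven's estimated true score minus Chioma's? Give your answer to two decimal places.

T̂_Sven = 0.559(42) + 0.441(33.4) = 38.2074
T̂_Chioma = 0.559(46) + 0.441(30.2) = 39.0322
Difference = 38.2074 − 39.0322 = -0.8248

-0.82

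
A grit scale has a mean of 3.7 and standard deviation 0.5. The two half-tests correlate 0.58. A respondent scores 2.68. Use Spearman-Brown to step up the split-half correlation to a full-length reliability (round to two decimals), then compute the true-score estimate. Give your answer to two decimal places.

Spearman-Brown: ρ = 2r/(1 + r) = 2(0.58)/(1 + 0.58) = 1.160/1.58 = 0.7342 → 0.73
T̂ = ρX + (1 − ρ)μ
  = 0.73 × 2.68 + 0.27 × 3.7
  = 1.9564 + 0.999
  = 2.955
  ≈ 2.96

2.96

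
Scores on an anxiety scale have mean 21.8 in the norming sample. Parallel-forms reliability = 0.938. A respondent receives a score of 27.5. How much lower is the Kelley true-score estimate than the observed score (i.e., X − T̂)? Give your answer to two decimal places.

T̂ = 0.938(27.5) + 0.062(21.8) = 25.7950 + 1.3516 = 27.1466 → 27.147
X − T̂ = 27.5 − 27.147 = 0.353 → 0.35

0.35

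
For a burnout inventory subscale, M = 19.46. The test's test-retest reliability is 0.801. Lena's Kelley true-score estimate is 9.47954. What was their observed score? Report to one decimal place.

7.0

T̂ = ρX + (1 − ρ)μ  ⇒  X = (T̂ − (1 − ρ)μ) / ρ
X = (9.47954 − 0.199 × 19.46) / 0.801 = (9.47954 − 3.87254) / 0.801 = 5.60700 / 0.801 = 7.000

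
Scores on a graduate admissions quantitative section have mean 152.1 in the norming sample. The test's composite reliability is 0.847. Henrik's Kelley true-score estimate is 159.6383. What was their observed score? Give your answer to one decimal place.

T̂ = ρX + (1 − ρ)μ  ⇒  X = (T̂ − (1 − ρ)μ) / ρ
X = (159.6383 − 0.153 × 152.1) / 0.847 = (159.6383 − 23.2713) / 0.847 = 136.3670 / 0.847 = 161.000

161.0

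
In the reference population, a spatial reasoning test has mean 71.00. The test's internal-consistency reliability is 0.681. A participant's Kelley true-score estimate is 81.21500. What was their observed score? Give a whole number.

T̂ = ρX + (1 − ρ)μ  ⇒  X = (T̂ − (1 − ρ)μ) / ρ
X = (81.21500 − 0.319 × 71.00) / 0.681 = (81.21500 − 22.64900) / 0.681 = 58.56600 / 0.681 = 86.00

86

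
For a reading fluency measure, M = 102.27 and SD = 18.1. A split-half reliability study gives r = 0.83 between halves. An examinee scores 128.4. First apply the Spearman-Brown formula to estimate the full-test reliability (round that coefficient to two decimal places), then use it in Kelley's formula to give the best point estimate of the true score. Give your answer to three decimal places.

Spearman-Brown: ρ = 2r/(1 + r) = 2(0.83)/(1 + 0.83) = 1.660/1.83 = 0.9071 → 0.91
T̂ = 0.91(128.4) + 0.09(102.27) = 116.844 + 9.2043 = 126.0483 → 126.048

126.048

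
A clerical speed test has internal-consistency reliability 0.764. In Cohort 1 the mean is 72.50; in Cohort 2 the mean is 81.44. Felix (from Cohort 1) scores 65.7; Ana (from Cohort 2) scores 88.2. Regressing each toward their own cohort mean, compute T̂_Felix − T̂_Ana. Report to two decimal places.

-19.30

T̂_Felix = 0.764(65.7) + 0.236(72.50) = 67.3048
T̂_Ana = 0.764(88.2) + 0.236(81.44) = 86.6046
Difference = 67.3048 − 86.6046 = -19.2998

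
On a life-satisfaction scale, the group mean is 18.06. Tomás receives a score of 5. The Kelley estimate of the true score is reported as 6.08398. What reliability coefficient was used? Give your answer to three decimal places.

0.917

T̂ = ρX + (1 − ρ)μ  ⇒  T̂ − μ = ρ(X − μ)
ρ = (T̂ − μ)/(X − μ) = (6.08398 − 18.06) / (5 − 18.06) = -11.97602 / -13.06 = 0.91700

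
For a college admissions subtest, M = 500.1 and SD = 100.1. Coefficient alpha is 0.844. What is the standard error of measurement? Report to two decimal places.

SEM = SD · √(1 − ρ) = 100.1 × √0.156 = 100.1 × 0.3950 = 39.536

39.54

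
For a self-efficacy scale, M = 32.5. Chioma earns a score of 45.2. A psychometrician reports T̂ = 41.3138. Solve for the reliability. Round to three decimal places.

T̂ = ρX + (1 − ρ)μ  ⇒  T̂ − μ = ρ(X − μ)
ρ = (T̂ − μ)/(X − μ) = (41.3138 − 32.5) / (45.2 − 32.5) = 8.8138 / 12.7 = 0.69400

0.694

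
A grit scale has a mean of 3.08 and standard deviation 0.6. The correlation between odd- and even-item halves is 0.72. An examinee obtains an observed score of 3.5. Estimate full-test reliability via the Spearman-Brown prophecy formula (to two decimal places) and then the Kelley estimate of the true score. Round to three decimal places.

3.433

Spearman-Brown: ρ = 2r/(1 + r) = 2(0.72)/(1 + 0.72) = 1.440/1.72 = 0.8372 → 0.84
Weight the observed score by reliability and the mean by (1 − reliability): T̂ = 0.84·3.5 + 0.16·3.08 = 2.940 + 0.4928 = 3.4328.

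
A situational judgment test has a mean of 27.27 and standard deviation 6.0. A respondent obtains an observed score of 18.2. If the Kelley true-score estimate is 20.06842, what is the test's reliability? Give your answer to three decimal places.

0.794

T̂ = ρX + (1 − ρ)μ  ⇒  T̂ − μ = ρ(X − μ)
ρ = (T̂ − μ)/(X − μ) = (20.06842 − 27.27) / (18.2 − 27.27) = -7.20158 / -9.07 = 0.79400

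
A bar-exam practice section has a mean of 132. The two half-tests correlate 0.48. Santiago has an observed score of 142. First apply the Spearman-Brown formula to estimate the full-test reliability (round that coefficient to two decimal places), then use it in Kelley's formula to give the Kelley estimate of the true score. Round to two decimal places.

Spearman-Brown: ρ = 2r/(1 + r) = 2(0.48)/(1 + 0.48) = 0.960/1.48 = 0.6486 → 0.65
T̂ = ρX + (1 − ρ)μ
  = 0.65 × 142 + 0.35 × 132
  = 92.30 + 46.20
  = 138.500
  ≈ 138.50

138.50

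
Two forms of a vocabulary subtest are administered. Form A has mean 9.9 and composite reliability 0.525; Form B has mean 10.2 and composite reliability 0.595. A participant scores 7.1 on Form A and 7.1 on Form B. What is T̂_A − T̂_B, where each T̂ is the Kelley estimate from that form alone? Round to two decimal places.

0.07

T̂_A = 0.525(7.1) + 0.475(9.9) = 8.4300
T̂_B = 0.595(7.1) + 0.405(10.2) = 8.3555
T̂_A − T̂_B = 0.0745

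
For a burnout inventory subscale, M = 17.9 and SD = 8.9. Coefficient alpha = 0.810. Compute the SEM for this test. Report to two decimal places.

3.88

SEM = SD · √(1 − ρ) = 8.9 × √0.190 = 8.9 × 0.4359 = 3.879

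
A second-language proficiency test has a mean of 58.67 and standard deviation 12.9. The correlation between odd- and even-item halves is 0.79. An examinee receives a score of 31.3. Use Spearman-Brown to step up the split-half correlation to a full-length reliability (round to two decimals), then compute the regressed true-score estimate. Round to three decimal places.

34.584

Spearman-Brown: ρ = 2r/(1 + r) = 2(0.79)/(1 + 0.79) = 1.580/1.79 = 0.8827 → 0.88
T̂ = 0.88(31.3) + 0.12(58.67) = 27.544 + 7.0404 = 34.5844 → 34.584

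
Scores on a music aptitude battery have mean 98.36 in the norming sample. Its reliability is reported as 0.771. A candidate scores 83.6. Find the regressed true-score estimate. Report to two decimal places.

86.98

T̂ = 0.771(83.6) + 0.229(98.36) = 64.4556 + 22.52444 = 86.980 → 86.98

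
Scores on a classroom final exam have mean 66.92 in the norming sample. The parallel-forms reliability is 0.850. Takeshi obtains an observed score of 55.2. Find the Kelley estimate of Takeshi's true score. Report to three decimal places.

56.958

Regress the observed score toward the mean by the unreliability: T̂ = 0.850·55.2 + 0.150·66.92 = 46.9200 + 10.03800 = 56.9580.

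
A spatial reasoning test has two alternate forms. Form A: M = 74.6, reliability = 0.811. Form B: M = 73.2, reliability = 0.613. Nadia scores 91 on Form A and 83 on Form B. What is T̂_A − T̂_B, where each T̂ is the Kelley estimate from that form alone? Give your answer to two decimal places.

T̂_A = 0.811(91) + 0.189(74.6) = 87.9004
T̂_B = 0.613(83) + 0.387(73.2) = 79.2074
T̂_A − T̂_B = 8.6930

8.69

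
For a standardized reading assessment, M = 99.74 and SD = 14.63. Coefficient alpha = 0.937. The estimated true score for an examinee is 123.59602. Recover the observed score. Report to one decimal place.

125.2

T̂ = ρX + (1 − ρ)μ  ⇒  X = (T̂ − (1 − ρ)μ) / ρ
X = (123.59602 − 0.063 × 99.74) / 0.937 = (123.59602 − 6.28362) / 0.937 = 117.31240 / 0.937 = 125.200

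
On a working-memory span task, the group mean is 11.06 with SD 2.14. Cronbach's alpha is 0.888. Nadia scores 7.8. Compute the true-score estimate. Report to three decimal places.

8.165

Weight the observed score by reliability and the mean by (1 − reliability): T̂ = 0.888·7.8 + 0.112·11.06 = 6.9264 + 1.23872 = 8.1651.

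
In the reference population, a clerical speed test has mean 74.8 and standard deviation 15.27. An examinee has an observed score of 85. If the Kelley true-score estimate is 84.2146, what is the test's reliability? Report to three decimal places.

0.923

T̂ = ρX + (1 − ρ)μ  ⇒  T̂ − μ = ρ(X − μ)
ρ = (T̂ − μ)/(X − μ) = (84.2146 − 74.8) / (85 − 74.8) = 9.4146 / 10.2 = 0.92300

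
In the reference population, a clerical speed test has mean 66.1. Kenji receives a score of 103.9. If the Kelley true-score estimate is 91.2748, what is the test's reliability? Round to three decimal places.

0.666

T̂ = ρX + (1 − ρ)μ  ⇒  T̂ − μ = ρ(X − μ)
ρ = (T̂ − μ)/(X − μ) = (91.2748 − 66.1) / (103.9 − 66.1) = 25.1748 / 37.8 = 0.66600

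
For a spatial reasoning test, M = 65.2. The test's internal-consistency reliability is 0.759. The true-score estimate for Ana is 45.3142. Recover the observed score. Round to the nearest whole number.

39

T̂ = ρX + (1 − ρ)μ  ⇒  X = (T̂ − (1 − ρ)μ) / ρ
X = (45.3142 − 0.241 × 65.2) / 0.759 = (45.3142 − 15.7132) / 0.759 = 29.6010 / 0.759 = 39.00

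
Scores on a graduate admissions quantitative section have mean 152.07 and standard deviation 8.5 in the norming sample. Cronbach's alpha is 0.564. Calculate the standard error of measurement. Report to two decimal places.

SEM = SD · √(1 − ρ) = 8.5 × √0.436 = 8.5 × 0.6603 = 5.613

5.61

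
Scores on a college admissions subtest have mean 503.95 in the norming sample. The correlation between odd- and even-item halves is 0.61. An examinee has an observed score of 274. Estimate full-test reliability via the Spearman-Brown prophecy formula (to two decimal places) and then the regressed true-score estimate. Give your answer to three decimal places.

Spearman-Brown: ρ = 2r/(1 + r) = 2(0.61)/(1 + 0.61) = 1.220/1.61 = 0.7578 → 0.76
Regress the observed score toward the mean by the unreliability: T̂ = 0.76·274 + 0.24·503.95 = 208.24 + 120.9480 = 329.1880.

329.188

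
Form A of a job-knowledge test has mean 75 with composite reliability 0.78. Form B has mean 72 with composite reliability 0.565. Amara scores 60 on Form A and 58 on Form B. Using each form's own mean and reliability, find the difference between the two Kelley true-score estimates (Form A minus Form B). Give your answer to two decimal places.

-0.79

T̂_A = 0.78(60) + 0.22(75) = 63.3000
T̂_B = 0.565(58) + 0.435(72) = 64.0900
T̂_A − T̂_B = -0.7900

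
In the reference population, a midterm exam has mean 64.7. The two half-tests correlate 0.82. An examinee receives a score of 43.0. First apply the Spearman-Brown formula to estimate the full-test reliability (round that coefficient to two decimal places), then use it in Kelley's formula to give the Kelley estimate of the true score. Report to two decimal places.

Spearman-Brown: ρ = 2r/(1 + r) = 2(0.82)/(1 + 0.82) = 1.640/1.82 = 0.9011 → 0.90
T̂ = 0.90(43.0) + 0.10(64.7) = 38.700 + 6.470 = 45.170 → 45.17

45.17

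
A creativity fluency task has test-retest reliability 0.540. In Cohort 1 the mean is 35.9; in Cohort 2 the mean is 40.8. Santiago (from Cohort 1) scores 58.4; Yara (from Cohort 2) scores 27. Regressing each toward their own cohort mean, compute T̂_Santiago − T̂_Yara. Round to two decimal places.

14.70

T̂_Santiago = 0.540(58.4) + 0.460(35.9) = 48.0500
T̂_Yara = 0.540(27) + 0.460(40.8) = 33.3480
Difference = 48.0500 − 33.3480 = 14.7020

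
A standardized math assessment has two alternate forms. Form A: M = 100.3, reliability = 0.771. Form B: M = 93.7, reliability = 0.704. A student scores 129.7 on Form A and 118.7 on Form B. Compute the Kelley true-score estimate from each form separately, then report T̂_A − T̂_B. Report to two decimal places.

11.67

T̂_A = 0.771(129.7) + 0.229(100.3) = 122.9674
T̂_B = 0.704(118.7) + 0.296(93.7) = 111.3000
T̂_A − T̂_B = 11.6674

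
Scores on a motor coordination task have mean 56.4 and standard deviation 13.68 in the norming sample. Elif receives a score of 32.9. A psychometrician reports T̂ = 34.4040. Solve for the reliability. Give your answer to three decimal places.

T̂ = ρX + (1 − ρ)μ  ⇒  T̂ − μ = ρ(X − μ)
ρ = (T̂ − μ)/(X − μ) = (34.4040 − 56.4) / (32.9 − 56.4) = -21.9960 / -23.5 = 0.93600

0.936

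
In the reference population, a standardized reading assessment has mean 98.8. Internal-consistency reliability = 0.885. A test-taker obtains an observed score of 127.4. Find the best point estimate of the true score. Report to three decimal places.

T̂ = 0.885(127.4) + 0.115(98.8) = 112.7490 + 11.3620 = 124.1110 → 124.111

124.111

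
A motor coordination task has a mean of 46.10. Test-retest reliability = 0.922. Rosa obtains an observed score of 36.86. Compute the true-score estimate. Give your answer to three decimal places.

Regress the observed score toward the mean by the unreliability: T̂ = 0.922·36.86 + 0.078·46.10 = 33.98492 + 3.59580 = 37.5807.

37.581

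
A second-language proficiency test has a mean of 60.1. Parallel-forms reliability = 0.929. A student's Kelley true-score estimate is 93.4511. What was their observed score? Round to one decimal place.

T̂ = ρX + (1 − ρ)μ  ⇒  X = (T̂ − (1 − ρ)μ) / ρ
X = (93.4511 − 0.071 × 60.1) / 0.929 = (93.4511 − 4.2671) / 0.929 = 89.1840 / 0.929 = 96.000

96.0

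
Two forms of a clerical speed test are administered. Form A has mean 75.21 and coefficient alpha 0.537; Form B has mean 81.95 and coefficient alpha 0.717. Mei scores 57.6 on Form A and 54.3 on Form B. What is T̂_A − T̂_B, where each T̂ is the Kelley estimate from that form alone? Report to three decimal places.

T̂_A = 0.537(57.6) + 0.463(75.21) = 65.75343
T̂_B = 0.717(54.3) + 0.283(81.95) = 62.12495
T̂_A − T̂_B = 3.62848

3.628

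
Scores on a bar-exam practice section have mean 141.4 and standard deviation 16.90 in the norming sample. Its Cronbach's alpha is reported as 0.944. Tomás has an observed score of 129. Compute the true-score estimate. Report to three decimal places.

129.694

Weight the observed score by reliability and the mean by (1 − reliability): T̂ = 0.944·129 + 0.056·141.4 = 121.776 + 7.9184 = 129.6944.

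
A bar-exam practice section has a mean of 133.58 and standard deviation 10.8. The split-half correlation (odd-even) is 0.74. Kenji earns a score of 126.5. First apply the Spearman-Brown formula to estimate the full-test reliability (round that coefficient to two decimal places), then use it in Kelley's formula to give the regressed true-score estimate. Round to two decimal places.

Spearman-Brown: ρ = 2r/(1 + r) = 2(0.74)/(1 + 0.74) = 1.480/1.74 = 0.8506 → 0.85
Regress the observed score toward the mean by the unreliability: T̂ = 0.85·126.5 + 0.15·133.58 = 107.525 + 20.0370 = 127.562.

127.56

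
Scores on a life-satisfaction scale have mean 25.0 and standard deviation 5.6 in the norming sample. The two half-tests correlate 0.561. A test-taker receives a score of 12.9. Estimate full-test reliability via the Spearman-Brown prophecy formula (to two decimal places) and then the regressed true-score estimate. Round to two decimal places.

16.29

Spearman-Brown: ρ = 2r/(1 + r) = 2(0.561)/(1 + 0.561) = 1.1220/1.561 = 0.7188 → 0.72
T̂ = 0.72(12.9) + 0.28(25.0) = 9.288 + 7.000 = 16.288 → 16.29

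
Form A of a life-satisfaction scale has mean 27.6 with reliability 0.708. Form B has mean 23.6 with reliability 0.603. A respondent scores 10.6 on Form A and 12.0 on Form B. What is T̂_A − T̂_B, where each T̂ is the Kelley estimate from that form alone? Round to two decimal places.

T̂_A = 0.708(10.6) + 0.292(27.6) = 15.5640
T̂_B = 0.603(12.0) + 0.397(23.6) = 16.6052
T̂_A − T̂_B = -1.0412

-1.04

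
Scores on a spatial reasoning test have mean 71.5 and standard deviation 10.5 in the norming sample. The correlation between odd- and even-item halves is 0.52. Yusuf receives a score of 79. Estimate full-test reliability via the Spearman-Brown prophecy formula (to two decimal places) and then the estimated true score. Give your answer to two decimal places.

76.60

Spearman-Brown: ρ = 2r/(1 + r) = 2(0.52)/(1 + 0.52) = 1.040/1.52 = 0.6842 → 0.68
Regress the observed score toward the mean by the unreliability: T̂ = 0.68·79 + 0.32·71.5 = 53.72 + 22.880 = 76.600.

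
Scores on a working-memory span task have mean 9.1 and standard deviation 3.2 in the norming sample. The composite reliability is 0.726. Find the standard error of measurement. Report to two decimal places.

SEM = SD · √(1 − ρ) = 3.2 × √0.274 = 3.2 × 0.5235 = 1.675

1.68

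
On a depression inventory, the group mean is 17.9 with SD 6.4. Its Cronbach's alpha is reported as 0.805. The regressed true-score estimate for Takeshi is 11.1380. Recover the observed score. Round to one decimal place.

T̂ = ρX + (1 − ρ)μ  ⇒  X = (T̂ − (1 − ρ)μ) / ρ
X = (11.1380 − 0.195 × 17.9) / 0.805 = (11.1380 − 3.4905) / 0.805 = 7.6475 / 0.805 = 9.500

9.5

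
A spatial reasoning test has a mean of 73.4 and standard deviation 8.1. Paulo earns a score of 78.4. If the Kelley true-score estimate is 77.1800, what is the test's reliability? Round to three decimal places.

T̂ = ρX + (1 − ρ)μ  ⇒  T̂ − μ = ρ(X − μ)
ρ = (T̂ − μ)/(X − μ) = (77.1800 − 73.4) / (78.4 − 73.4) = 3.7800 / 5.0 = 0.75600

0.756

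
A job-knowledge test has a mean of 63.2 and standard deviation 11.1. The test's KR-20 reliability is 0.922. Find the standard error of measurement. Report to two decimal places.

3.10

SEM = SD · √(1 − ρ) = 11.1 × √0.078 = 11.1 × 0.2793 = 3.100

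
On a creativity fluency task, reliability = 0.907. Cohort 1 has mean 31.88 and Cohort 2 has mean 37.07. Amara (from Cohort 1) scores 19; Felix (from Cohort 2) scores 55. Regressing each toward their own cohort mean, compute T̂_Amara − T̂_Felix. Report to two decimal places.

-33.13

T̂_Amara = 0.907(19) + 0.093(31.88) = 20.1978
T̂_Felix = 0.907(55) + 0.093(37.07) = 53.3325
Difference = 20.1978 − 53.3325 = -33.1347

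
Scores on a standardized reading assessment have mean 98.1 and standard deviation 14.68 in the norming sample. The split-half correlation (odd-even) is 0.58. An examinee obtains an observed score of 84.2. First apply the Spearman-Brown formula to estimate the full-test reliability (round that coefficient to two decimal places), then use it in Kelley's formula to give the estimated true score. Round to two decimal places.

87.95

Spearman-Brown: ρ = 2r/(1 + r) = 2(0.58)/(1 + 0.58) = 1.160/1.58 = 0.7342 → 0.73
T̂ = ρX + (1 − ρ)μ
  = 0.73 × 84.2 + 0.27 × 98.1
  = 61.466 + 26.487
  = 87.953
  ≈ 87.95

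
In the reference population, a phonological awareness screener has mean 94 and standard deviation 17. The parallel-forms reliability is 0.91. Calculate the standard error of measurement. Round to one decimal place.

5.1

SEM = SD · √(1 − ρ) = 17 × √0.09 = 17 × 0.3000 = 5.100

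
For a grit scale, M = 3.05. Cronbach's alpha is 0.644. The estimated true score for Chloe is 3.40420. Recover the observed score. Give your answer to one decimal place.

3.6

T̂ = ρX + (1 − ρ)μ  ⇒  X = (T̂ − (1 − ρ)μ) / ρ
X = (3.40420 − 0.356 × 3.05) / 0.644 = (3.40420 − 1.08580) / 0.644 = 2.31840 / 0.644 = 3.600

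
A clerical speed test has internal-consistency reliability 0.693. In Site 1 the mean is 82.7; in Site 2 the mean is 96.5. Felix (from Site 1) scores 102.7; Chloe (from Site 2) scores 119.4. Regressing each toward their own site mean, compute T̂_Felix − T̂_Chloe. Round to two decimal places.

T̂_Felix = 0.693(102.7) + 0.307(82.7) = 96.5600
T̂_Chloe = 0.693(119.4) + 0.307(96.5) = 112.3697
Difference = 96.5600 − 112.3697 = -15.8097

-15.81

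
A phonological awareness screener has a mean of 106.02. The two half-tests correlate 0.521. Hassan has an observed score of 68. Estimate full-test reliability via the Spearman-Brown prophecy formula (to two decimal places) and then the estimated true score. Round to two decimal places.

79.79

Spearman-Brown: ρ = 2r/(1 + r) = 2(0.521)/(1 + 0.521) = 1.0420/1.521 = 0.6851 → 0.69
Regress the observed score toward the mean by the unreliability: T̂ = 0.69·68 + 0.31·106.02 = 46.92 + 32.8662 = 79.786.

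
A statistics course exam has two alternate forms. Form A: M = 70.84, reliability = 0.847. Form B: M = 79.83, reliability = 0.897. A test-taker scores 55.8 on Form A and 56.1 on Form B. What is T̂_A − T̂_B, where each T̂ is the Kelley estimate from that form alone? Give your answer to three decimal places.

T̂_A = 0.847(55.8) + 0.153(70.84) = 58.10112
T̂_B = 0.897(56.1) + 0.103(79.83) = 58.54419
T̂_A − T̂_B = -0.44307

-0.443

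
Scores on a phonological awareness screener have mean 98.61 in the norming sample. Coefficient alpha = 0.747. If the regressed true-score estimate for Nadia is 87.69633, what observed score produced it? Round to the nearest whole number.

T̂ = ρX + (1 − ρ)μ  ⇒  X = (T̂ − (1 − ρ)μ) / ρ
X = (87.69633 − 0.253 × 98.61) / 0.747 = (87.69633 − 24.94833) / 0.747 = 62.74800 / 0.747 = 84.00

84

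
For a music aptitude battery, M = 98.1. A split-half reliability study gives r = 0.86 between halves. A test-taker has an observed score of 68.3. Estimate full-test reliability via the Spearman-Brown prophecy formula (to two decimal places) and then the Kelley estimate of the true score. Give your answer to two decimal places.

Spearman-Brown: ρ = 2r/(1 + r) = 2(0.86)/(1 + 0.86) = 1.720/1.86 = 0.9247 → 0.92
T̂ = ρX + (1 − ρ)μ
  = 0.92 × 68.3 + 0.08 × 98.1
  = 62.836 + 7.848
  = 70.684
  ≈ 70.68

70.68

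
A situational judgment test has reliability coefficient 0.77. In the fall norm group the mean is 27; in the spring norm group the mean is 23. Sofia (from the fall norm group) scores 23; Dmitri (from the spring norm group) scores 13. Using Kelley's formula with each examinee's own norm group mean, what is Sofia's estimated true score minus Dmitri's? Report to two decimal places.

T̂_Sofia = 0.77(23) + 0.23(27) = 23.9200
T̂_Dmitri = 0.77(13) + 0.23(23) = 15.3000
Difference = 23.9200 − 15.3000 = 8.6200

8.62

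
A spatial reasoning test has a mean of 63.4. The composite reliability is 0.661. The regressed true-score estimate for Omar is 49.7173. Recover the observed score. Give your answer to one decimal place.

42.7

T̂ = ρX + (1 − ρ)μ  ⇒  X = (T̂ − (1 − ρ)μ) / ρ
X = (49.7173 − 0.339 × 63.4) / 0.661 = (49.7173 − 21.4926) / 0.661 = 28.2247 / 0.661 = 42.700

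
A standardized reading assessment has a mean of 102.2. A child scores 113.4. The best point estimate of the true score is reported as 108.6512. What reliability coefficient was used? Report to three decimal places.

T̂ = ρX + (1 − ρ)μ  ⇒  T̂ − μ = ρ(X − μ)
ρ = (T̂ − μ)/(X − μ) = (108.6512 − 102.2) / (113.4 − 102.2) = 6.4512 / 11.2 = 0.57600

0.576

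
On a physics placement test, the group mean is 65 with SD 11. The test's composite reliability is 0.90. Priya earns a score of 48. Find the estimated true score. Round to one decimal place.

49.7

T̂ = 0.90(48) + 0.10(65) = 43.20 + 6.50 = 49.70 → 49.7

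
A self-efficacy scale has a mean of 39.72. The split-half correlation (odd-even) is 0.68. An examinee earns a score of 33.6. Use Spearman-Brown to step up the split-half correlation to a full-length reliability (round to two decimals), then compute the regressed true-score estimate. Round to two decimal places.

Spearman-Brown: ρ = 2r/(1 + r) = 2(0.68)/(1 + 0.68) = 1.360/1.68 = 0.8095 → 0.81
T̂ = 0.81(33.6) + 0.19(39.72) = 27.216 + 7.5468 = 34.763 → 34.76

34.76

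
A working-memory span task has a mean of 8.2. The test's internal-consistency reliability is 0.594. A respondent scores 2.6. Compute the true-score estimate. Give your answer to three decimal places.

Kelley's formula gives T̂ = 0.594·2.6 + 0.406·8.2 = 1.5444 + 3.3292 = 4.8736.

4.874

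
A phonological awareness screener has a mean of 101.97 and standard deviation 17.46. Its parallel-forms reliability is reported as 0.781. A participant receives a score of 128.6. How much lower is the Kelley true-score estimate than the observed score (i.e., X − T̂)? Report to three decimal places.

5.832

Regress the observed score toward the mean by the unreliability: T̂ = 0.781·128.6 + 0.219·101.97 = 100.4366 + 22.33143 = 122.76803.
X − T̂ = 128.6 − 122.7680 = 5.8320 → 5.832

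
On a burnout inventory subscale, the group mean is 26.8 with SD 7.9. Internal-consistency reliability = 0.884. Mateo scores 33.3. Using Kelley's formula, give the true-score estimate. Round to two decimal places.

Weight the observed score by reliability and the mean by (1 − reliability): T̂ = 0.884·33.3 + 0.116·26.8 = 29.4372 + 3.1088 = 32.546.

32.55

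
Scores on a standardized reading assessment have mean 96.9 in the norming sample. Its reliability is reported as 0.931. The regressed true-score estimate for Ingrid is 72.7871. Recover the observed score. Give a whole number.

71

T̂ = ρX + (1 − ρ)μ  ⇒  X = (T̂ − (1 − ρ)μ) / ρ
X = (72.7871 − 0.069 × 96.9) / 0.931 = (72.7871 − 6.6861) / 0.931 = 66.1010 / 0.931 = 71.00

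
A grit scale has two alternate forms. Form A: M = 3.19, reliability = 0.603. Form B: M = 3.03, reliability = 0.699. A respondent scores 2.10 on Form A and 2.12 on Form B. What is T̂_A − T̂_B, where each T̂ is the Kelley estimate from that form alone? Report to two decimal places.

T̂_A = 0.603(2.10) + 0.397(3.19) = 2.5327
T̂_B = 0.699(2.12) + 0.301(3.03) = 2.3939
T̂_A − T̂_B = 0.1388

0.14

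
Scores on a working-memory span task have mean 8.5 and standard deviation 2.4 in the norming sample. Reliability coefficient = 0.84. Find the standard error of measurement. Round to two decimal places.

0.96

SEM = SD · √(1 − ρ) = 2.4 × √0.16 = 2.4 × 0.4000 = 0.960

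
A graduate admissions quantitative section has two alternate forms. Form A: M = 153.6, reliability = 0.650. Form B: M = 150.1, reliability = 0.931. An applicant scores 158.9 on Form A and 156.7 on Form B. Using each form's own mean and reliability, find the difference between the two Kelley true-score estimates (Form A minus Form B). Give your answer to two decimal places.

0.80

T̂_A = 0.650(158.9) + 0.350(153.6) = 157.0450
T̂_B = 0.931(156.7) + 0.069(150.1) = 156.2446
T̂_A − T̂_B = 0.8004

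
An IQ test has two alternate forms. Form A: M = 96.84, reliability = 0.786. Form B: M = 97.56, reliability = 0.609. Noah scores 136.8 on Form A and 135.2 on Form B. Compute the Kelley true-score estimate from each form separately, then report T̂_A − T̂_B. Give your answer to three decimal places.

7.766

T̂_A = 0.786(136.8) + 0.214(96.84) = 128.24856
T̂_B = 0.609(135.2) + 0.391(97.56) = 120.48276
T̂_A − T̂_B = 7.76580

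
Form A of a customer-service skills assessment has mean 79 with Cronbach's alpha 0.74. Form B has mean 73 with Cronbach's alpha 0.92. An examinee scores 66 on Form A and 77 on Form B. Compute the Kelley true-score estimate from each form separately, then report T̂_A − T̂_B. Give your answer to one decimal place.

-7.3

T̂_A = 0.74(66) + 0.26(79) = 69.380
T̂_B = 0.92(77) + 0.08(73) = 76.680
T̂_A − T̂_B = -7.300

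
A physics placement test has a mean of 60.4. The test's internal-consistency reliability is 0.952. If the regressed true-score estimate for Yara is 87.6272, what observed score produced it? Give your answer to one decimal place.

89.0

T̂ = ρX + (1 − ρ)μ  ⇒  X = (T̂ − (1 − ρ)μ) / ρ
X = (87.6272 − 0.048 × 60.4) / 0.952 = (87.6272 − 2.8992) / 0.952 = 84.7280 / 0.952 = 89.000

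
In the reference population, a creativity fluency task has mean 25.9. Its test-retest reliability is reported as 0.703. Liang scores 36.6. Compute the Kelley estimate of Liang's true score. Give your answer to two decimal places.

Weight the observed score by reliability and the mean by (1 − reliability): T̂ = 0.703·36.6 + 0.297·25.9 = 25.7298 + 7.6923 = 33.422.

33.42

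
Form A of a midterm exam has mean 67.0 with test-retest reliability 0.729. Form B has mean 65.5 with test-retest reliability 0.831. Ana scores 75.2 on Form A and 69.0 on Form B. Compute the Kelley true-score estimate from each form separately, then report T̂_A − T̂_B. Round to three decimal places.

T̂_A = 0.729(75.2) + 0.271(67.0) = 72.97780
T̂_B = 0.831(69.0) + 0.169(65.5) = 68.40850
T̂_A − T̂_B = 4.56930

4.569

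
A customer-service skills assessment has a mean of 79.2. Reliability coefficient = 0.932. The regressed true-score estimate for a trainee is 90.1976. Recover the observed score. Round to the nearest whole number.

T̂ = ρX + (1 − ρ)μ  ⇒  X = (T̂ − (1 − ρ)μ) / ρ
X = (90.1976 − 0.068 × 79.2) / 0.932 = (90.1976 − 5.3856) / 0.932 = 84.8120 / 0.932 = 91.00

91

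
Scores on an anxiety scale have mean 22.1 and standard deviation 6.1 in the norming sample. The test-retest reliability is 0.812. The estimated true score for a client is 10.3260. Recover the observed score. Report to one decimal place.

7.6

T̂ = ρX + (1 − ρ)μ  ⇒  X = (T̂ − (1 − ρ)μ) / ρ
X = (10.3260 − 0.188 × 22.1) / 0.812 = (10.3260 − 4.1548) / 0.812 = 6.1712 / 0.812 = 7.600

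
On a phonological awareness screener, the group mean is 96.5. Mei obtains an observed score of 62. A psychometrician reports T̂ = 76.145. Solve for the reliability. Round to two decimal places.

T̂ = ρX + (1 − ρ)μ  ⇒  T̂ − μ = ρ(X − μ)
ρ = (T̂ − μ)/(X − μ) = (76.145 − 96.5) / (62 − 96.5) = -20.355 / -34.5 = 0.5900

0.59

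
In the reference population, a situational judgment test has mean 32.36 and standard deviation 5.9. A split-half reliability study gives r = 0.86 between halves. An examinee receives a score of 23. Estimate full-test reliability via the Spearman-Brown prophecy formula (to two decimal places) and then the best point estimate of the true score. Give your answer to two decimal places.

23.75

Spearman-Brown: ρ = 2r/(1 + r) = 2(0.86)/(1 + 0.86) = 1.720/1.86 = 0.9247 → 0.92
T̂ = ρX + (1 − ρ)μ
  = 0.92 × 23 + 0.08 × 32.36
  = 21.16 + 2.5888
  = 23.749
  ≈ 23.75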